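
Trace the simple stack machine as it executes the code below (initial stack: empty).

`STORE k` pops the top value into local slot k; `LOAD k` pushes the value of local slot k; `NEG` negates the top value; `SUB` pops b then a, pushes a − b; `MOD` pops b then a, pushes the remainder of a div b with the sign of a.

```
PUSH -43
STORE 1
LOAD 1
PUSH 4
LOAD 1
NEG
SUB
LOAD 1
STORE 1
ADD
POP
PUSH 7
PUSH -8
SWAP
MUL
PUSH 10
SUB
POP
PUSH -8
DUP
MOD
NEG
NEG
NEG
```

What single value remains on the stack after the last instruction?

PUSH -43 → -43
STORE 1  → (empty)
LOAD 1   → -43
PUSH 4   → -43 4
LOAD 1   → -43 4 -43
NEG      → -43 4 43
SUB      → -43 -39
LOAD 1   → -43 -39 -43
STORE 1  → -43 -39
ADD      → -82
POP      → (empty)
PUSH 7   → 7
PUSH -8  → 7 -8
SWAP     → -8 7
MUL      → -56
PUSH 10  → -56 10
SUB      → -66
POP      → (empty)
PUSH -8  → -8
DUP      → -8 -8
MOD      → 0
NEG      → 0
NEG      → 0
NEG      → 0

0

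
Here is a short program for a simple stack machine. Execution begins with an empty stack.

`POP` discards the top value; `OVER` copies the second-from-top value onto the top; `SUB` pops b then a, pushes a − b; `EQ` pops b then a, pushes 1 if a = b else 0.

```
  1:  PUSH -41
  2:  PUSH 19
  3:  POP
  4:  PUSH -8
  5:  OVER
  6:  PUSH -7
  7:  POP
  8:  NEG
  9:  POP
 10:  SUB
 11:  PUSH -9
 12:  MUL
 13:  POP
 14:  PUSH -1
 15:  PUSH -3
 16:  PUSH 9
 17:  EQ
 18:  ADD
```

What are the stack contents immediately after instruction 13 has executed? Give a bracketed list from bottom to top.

PUSH -41 → -41
PUSH 19  → -41 19
POP      → -41
PUSH -8  → -41 -8
OVER     → -41 -8 -41
PUSH -7  → -41 -8 -41 -7
POP      → -41 -8 -41
NEG      → -41 -8 41
POP      → -41 -8
SUB      → -33
PUSH -9  → -33 -9
MUL      → 297
POP      → (empty)

[]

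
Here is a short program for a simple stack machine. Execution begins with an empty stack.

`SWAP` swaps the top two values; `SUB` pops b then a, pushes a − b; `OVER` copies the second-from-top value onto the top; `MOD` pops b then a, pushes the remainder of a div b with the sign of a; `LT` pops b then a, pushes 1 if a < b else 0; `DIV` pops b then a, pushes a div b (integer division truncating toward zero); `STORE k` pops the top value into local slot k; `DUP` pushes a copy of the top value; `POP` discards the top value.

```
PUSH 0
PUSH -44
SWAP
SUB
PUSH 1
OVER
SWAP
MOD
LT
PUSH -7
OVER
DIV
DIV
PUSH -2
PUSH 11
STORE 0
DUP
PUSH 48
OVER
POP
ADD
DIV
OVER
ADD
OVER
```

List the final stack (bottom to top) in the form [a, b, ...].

PUSH 0   -> [0]
PUSH -44 -> [0, -44]
SWAP     -> [-44, 0]
SUB      -> [-44]
PUSH 1   -> [-44, 1]
OVER     -> [-44, 1, -44]
SWAP     -> [-44, -44, 1]
MOD      -> [-44, 0]
LT       -> [1]
PUSH -7  -> [1, -7]
OVER     -> [1, -7, 1]
DIV      -> [1, -7]
DIV      -> [0]
PUSH -2  -> [0, -2]
PUSH 11  -> [0, -2, 11]
STORE 0  -> [0, -2]
DUP      -> [0, -2, -2]
PUSH 48  -> [0, -2, -2, 48]
OVER     -> [0, -2, -2, 48, -2]
POP      -> [0, -2, -2, 48]
ADD      -> [0, -2, 46]
DIV      -> [0, 0]
OVER     -> [0, 0, 0]
ADD      -> [0, 0]
OVER     -> [0, 0, 0]

[0, 0, 0]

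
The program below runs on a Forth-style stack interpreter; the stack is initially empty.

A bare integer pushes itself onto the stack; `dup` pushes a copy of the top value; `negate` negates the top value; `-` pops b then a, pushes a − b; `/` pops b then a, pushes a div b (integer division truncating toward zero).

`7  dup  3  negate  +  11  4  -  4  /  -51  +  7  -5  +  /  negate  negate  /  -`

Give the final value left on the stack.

7

7      → 7
dup    → 7 7
3      → 7 7 3
negate → 7 7 -3
+      → 7 4
11     → 7 4 11
4      → 7 4 11 4
-      → 7 4 7
4      → 7 4 7 4
/      → 7 4 1
-51    → 7 4 1 -51
+      → 7 4 -50
7      → 7 4 -50 7
-5     → 7 4 -50 7 -5
+      → 7 4 -50 2
/      → 7 4 -25
negate → 7 4 25
negate → 7 4 -25
/      → 7 0
-      → 7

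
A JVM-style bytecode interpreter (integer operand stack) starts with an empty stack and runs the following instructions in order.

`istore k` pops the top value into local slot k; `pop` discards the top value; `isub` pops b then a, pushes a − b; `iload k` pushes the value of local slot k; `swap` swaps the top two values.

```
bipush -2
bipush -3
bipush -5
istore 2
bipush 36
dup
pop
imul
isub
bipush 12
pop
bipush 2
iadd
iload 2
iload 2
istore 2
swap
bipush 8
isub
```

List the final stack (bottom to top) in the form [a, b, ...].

[-5, 100]

bipush -2  -2
bipush -3  -2 -3
bipush -5  -2 -3 -5
istore 2   -2 -3
bipush 36  -2 -3 36
dup        -2 -3 36 36
pop        -2 -3 36
imul       -2 -108
isub       106
bipush 12  106 12
pop        106
bipush 2   106 2
iadd       108
iload 2    108 -5
iload 2    108 -5 -5
istore 2   108 -5
swap       -5 108
bipush 8   -5 108 8
isub       -5 100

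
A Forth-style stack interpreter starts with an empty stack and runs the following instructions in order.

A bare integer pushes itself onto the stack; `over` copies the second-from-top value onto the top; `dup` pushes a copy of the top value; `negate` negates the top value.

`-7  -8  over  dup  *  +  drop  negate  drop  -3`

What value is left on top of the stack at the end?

-7     → [-7]
-8     → [-7, -8]
over   → [-7, -8, -7]
dup    → [-7, -8, -7, -7]
*      → [-7, -8, 49]
+      → [-7, 41]
drop   → [-7]
negate → [7]
drop   → []
-3     → [-3]

-3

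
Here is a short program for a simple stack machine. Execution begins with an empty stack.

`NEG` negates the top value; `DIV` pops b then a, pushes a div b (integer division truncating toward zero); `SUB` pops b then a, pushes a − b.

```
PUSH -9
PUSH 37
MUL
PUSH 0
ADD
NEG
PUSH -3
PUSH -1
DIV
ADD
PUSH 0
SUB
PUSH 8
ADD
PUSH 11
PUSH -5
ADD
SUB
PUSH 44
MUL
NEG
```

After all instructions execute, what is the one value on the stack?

-14872

PUSH -9  [-9]
PUSH 37  [-9, 37]
MUL      [-333]
PUSH 0   [-333, 0]
ADD      [-333]
NEG      [333]
PUSH -3  [333, -3]
PUSH -1  [333, -3, -1]
DIV      [333, 3]
ADD      [336]
PUSH 0   [336, 0]
SUB      [336]
PUSH 8   [336, 8]
ADD      [344]
PUSH 11  [344, 11]
PUSH -5  [344, 11, -5]
ADD      [344, 6]
SUB      [338]
PUSH 44  [338, 44]
MUL      [14872]
NEG      [-14872]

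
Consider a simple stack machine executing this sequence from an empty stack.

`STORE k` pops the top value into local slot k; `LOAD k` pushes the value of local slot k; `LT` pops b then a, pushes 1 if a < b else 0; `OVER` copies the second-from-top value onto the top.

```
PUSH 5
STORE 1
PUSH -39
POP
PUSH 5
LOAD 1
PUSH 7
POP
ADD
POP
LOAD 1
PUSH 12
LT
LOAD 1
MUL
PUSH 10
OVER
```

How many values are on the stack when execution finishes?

3

PUSH 5   -> 5
STORE 1  -> (empty)
PUSH -39 -> -39
POP      -> (empty)
PUSH 5   -> 5
LOAD 1   -> 5 5
PUSH 7   -> 5 5 7
POP      -> 5 5
ADD      -> 10
POP      -> (empty)
LOAD 1   -> 5
PUSH 12  -> 5 12
LT       -> 1
LOAD 1   -> 1 5
MUL      -> 5
PUSH 10  -> 5 10
OVER     -> 5 10 5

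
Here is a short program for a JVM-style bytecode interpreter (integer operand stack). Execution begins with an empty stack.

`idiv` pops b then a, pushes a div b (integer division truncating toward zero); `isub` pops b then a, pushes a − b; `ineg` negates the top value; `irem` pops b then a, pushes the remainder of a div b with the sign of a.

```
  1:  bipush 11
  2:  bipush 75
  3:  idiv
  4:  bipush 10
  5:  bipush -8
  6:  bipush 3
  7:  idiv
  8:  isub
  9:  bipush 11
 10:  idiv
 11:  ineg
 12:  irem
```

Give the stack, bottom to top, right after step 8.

[0, 12]

bipush 11 -> 11
bipush 75 -> 11 75
idiv      -> 0
bipush 10 -> 0 10
bipush -8 -> 0 10 -8
bipush 3  -> 0 10 -8 3
idiv      -> 0 10 -2
isub      -> 0 12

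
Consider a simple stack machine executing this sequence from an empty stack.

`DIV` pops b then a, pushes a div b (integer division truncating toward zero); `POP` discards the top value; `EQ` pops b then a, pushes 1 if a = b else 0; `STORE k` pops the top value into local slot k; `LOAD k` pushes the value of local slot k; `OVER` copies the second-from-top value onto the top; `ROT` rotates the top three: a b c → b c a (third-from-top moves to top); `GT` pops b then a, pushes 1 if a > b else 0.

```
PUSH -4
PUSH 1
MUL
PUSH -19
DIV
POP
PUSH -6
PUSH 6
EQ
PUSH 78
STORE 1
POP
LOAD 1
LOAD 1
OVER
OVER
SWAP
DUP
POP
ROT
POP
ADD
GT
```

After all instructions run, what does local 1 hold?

78

PUSH -4   -4
PUSH 1    -4 1
MUL       -4
PUSH -19  -4 -19
DIV       0
POP       (empty)
PUSH -6   -6
PUSH 6    -6 6
EQ        0
PUSH 78   0 78
STORE 1   0
POP       (empty)
LOAD 1    78
LOAD 1    78 78
OVER      78 78 78
OVER      78 78 78 78
SWAP      78 78 78 78
DUP       78 78 78 78 78
POP       78 78 78 78
ROT       78 78 78 78
POP       78 78 78
ADD       78 156
GT        0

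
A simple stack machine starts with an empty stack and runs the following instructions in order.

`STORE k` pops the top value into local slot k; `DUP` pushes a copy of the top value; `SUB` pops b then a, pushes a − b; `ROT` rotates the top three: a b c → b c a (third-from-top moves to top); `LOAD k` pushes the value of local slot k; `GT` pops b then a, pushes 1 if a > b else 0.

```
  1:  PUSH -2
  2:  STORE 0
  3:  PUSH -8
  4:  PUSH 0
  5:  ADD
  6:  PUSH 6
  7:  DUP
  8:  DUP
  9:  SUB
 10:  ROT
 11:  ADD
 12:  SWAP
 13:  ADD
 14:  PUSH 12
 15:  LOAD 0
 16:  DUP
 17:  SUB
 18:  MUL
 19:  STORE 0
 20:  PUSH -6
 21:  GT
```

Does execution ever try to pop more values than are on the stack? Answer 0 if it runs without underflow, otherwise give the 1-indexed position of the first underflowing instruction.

0

PUSH -2  -2
STORE 0  (empty)
PUSH -8  -8
PUSH 0   -8 0
ADD      -8
PUSH 6   -8 6
DUP      -8 6 6
DUP      -8 6 6 6
SUB      -8 6 0
ROT      6 0 -8
ADD      6 -8
SWAP     -8 6
ADD      -2
PUSH 12  -2 12
LOAD 0   -2 12 -2
DUP      -2 12 -2 -2
SUB      -2 12 0
MUL      -2 0
STORE 0  -2
PUSH -6  -2 -6
GT       1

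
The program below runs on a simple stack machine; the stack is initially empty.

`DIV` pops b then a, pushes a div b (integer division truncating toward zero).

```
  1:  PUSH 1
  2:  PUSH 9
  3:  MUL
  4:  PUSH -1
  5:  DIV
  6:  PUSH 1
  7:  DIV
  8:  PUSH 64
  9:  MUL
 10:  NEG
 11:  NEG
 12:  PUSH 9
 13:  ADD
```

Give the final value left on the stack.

-567

PUSH 1   1
PUSH 9   1 9
MUL      9
PUSH -1  9 -1
DIV      -9
PUSH 1   -9 1
DIV      -9
PUSH 64  -9 64
MUL      -576
NEG      576
NEG      -576
PUSH 9   -576 9
ADD      -567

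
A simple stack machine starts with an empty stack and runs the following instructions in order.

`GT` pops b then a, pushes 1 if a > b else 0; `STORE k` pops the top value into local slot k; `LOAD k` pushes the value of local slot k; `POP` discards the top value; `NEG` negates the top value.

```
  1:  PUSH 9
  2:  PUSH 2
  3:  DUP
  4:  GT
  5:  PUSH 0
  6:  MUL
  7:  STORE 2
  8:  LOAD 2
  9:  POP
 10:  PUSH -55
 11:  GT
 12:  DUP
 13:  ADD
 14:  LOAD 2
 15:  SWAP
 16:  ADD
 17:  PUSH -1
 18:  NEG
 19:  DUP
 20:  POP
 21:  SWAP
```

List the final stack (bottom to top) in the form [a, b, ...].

PUSH 9   -> 9
PUSH 2   -> 9 2
DUP      -> 9 2 2
GT       -> 9 0
PUSH 0   -> 9 0 0
MUL      -> 9 0
STORE 2  -> 9
LOAD 2   -> 9 0
POP      -> 9
PUSH -55 -> 9 -55
GT       -> 1
DUP      -> 1 1
ADD      -> 2
LOAD 2   -> 2 0
SWAP     -> 0 2
ADD      -> 2
PUSH -1  -> 2 -1
NEG      -> 2 1
DUP      -> 2 1 1
POP      -> 2 1
SWAP     -> 1 2

[1, 2]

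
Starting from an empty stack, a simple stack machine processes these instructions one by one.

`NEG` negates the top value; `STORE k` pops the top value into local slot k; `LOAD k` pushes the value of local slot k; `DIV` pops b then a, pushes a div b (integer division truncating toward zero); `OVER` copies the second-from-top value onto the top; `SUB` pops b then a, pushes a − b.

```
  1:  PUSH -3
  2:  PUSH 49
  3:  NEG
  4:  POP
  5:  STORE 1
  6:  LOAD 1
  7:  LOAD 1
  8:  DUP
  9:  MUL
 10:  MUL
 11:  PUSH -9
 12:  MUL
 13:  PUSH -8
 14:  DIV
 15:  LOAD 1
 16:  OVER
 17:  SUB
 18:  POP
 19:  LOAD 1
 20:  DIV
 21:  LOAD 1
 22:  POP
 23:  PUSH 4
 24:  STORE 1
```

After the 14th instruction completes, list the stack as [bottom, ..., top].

PUSH -3 : [-3]
PUSH 49 : [-3, 49]
NEG     : [-3, -49]
POP     : [-3]
STORE 1 : []
LOAD 1  : [-3]
LOAD 1  : [-3, -3]
DUP     : [-3, -3, -3]
MUL     : [-3, 9]
MUL     : [-27]
PUSH -9 : [-27, -9]
MUL     : [243]
PUSH -8 : [243, -8]
DIV     : [-30]

[-30]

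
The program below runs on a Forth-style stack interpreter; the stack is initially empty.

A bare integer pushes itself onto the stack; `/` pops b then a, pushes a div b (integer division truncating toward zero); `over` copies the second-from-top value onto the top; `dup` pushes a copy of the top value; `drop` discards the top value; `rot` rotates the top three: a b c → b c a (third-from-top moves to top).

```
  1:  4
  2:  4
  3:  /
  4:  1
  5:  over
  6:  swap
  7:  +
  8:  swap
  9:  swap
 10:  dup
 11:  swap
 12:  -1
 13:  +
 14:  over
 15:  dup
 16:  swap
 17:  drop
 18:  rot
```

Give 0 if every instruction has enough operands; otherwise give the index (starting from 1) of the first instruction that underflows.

0

4    : 4
4    : 4 4
/    : 1
1    : 1 1
over : 1 1 1
swap : 1 1 1
+    : 1 2
swap : 2 1
swap : 1 2
dup  : 1 2 2
swap : 1 2 2
-1   : 1 2 2 -1
+    : 1 2 1
over : 1 2 1 2
dup  : 1 2 1 2 2
swap : 1 2 1 2 2
drop : 1 2 1 2
rot  : 1 1 2 2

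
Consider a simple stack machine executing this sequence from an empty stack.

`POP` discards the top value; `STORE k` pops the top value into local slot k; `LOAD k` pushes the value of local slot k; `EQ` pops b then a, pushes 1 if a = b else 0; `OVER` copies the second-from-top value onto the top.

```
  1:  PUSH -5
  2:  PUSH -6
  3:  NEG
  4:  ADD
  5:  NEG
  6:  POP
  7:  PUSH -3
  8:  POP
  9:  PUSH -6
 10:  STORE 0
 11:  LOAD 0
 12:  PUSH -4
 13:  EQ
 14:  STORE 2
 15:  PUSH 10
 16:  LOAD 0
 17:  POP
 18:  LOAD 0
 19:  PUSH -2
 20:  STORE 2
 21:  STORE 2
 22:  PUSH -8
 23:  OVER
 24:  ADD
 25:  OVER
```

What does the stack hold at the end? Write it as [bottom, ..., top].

PUSH -5 : -5
PUSH -6 : -5 -6
NEG     : -5 6
ADD     : 1
NEG     : -1
POP     : (empty)
PUSH -3 : -3
POP     : (empty)
PUSH -6 : -6
STORE 0 : (empty)
LOAD 0  : -6
PUSH -4 : -6 -4
EQ      : 0
STORE 2 : (empty)
PUSH 10 : 10
LOAD 0  : 10 -6
POP     : 10
LOAD 0  : 10 -6
PUSH -2 : 10 -6 -2
STORE 2 : 10 -6
STORE 2 : 10
PUSH -8 : 10 -8
OVER    : 10 -8 10
ADD     : 10 2
OVER    : 10 2 10

[10, 2, 10]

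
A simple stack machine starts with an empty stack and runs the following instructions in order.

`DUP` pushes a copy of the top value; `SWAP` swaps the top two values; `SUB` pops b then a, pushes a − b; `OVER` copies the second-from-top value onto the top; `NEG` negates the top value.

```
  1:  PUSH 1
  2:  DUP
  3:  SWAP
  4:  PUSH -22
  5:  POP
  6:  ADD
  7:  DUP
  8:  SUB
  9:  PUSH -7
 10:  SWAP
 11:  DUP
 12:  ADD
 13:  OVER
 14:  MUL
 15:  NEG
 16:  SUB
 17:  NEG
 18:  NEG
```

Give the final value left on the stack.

PUSH 1   → [1]
DUP      → [1, 1]
SWAP     → [1, 1]
PUSH -22 → [1, 1, -22]
POP      → [1, 1]
ADD      → [2]
DUP      → [2, 2]
SUB      → [0]
PUSH -7  → [0, -7]
SWAP     → [-7, 0]
DUP      → [-7, 0, 0]
ADD      → [-7, 0]
OVER     → [-7, 0, -7]
MUL      → [-7, 0]
NEG      → [-7, 0]
SUB      → [-7]
NEG      → [7]
NEG      → [-7]

-7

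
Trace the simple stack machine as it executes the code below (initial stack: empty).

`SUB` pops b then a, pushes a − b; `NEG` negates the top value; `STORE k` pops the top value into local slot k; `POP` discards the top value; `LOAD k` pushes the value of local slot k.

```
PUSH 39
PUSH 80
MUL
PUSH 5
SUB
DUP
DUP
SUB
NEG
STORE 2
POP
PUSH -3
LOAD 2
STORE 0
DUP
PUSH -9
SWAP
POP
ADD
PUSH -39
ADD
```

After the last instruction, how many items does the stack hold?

PUSH 39  -> 39
PUSH 80  -> 39 80
MUL      -> 3120
PUSH 5   -> 3120 5
SUB      -> 3115
DUP      -> 3115 3115
DUP      -> 3115 3115 3115
SUB      -> 3115 0
NEG      -> 3115 0
STORE 2  -> 3115
POP      -> (empty)
PUSH -3  -> -3
LOAD 2   -> -3 0
STORE 0  -> -3
DUP      -> -3 -3
PUSH -9  -> -3 -3 -9
SWAP     -> -3 -9 -3
POP      -> -3 -9
ADD      -> -12
PUSH -39 -> -12 -39
ADD      -> -51

1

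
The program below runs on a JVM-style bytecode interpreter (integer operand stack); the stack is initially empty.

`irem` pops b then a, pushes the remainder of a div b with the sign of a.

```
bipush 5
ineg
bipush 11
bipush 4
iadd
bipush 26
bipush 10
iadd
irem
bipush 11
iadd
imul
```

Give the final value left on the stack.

-130

bipush 5  -> 5
ineg      -> -5
bipush 11 -> -5 11
bipush 4  -> -5 11 4
iadd      -> -5 15
bipush 26 -> -5 15 26
bipush 10 -> -5 15 26 10
iadd      -> -5 15 36
irem      -> -5 15
bipush 11 -> -5 15 11
iadd      -> -5 26
imul      -> -130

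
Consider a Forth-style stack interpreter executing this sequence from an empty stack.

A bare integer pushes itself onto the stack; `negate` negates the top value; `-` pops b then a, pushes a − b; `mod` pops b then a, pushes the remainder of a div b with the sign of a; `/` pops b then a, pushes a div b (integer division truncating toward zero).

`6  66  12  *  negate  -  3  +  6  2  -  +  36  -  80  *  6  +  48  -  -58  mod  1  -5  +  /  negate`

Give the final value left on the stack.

14

6      -> [6]
66     -> [6, 66]
12     -> [6, 66, 12]
*      -> [6, 792]
negate -> [6, -792]
-      -> [798]
3      -> [798, 3]
+      -> [801]
6      -> [801, 6]
2      -> [801, 6, 2]
-      -> [801, 4]
+      -> [805]
36     -> [805, 36]
-      -> [769]
80     -> [769, 80]
*      -> [61520]
6      -> [61520, 6]
+      -> [61526]
48     -> [61526, 48]
-      -> [61478]
-58    -> [61478, -58]
mod    -> [56]
1      -> [56, 1]
-5     -> [56, 1, -5]
+      -> [56, -4]
/      -> [-14]
negate -> [14]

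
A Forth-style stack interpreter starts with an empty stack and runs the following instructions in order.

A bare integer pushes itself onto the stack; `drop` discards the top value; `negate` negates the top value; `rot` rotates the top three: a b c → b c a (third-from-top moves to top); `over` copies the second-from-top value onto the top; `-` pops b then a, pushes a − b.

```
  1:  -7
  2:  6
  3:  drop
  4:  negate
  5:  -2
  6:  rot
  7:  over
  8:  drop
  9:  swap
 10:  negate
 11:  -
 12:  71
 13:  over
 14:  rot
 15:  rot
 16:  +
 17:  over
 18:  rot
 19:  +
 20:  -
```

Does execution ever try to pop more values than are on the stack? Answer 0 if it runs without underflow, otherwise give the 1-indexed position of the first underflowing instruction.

-7      [-7]
6       [-7, 6]
drop    [-7]
negate  [7]
-2      [7, -2]
rot  — needs 3 operands, stack has 2 → underflow

6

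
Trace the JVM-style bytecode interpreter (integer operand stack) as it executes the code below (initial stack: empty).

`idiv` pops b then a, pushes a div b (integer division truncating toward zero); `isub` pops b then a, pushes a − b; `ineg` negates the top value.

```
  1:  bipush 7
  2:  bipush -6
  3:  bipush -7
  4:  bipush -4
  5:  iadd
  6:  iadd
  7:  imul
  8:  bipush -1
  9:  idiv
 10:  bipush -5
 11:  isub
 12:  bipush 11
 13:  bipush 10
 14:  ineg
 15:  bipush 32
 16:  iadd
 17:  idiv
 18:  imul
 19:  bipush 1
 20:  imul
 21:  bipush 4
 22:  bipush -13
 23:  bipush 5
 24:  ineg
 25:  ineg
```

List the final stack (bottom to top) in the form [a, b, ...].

[0, 4, -13, 5]

bipush 7   -> [7]
bipush -6  -> [7, -6]
bipush -7  -> [7, -6, -7]
bipush -4  -> [7, -6, -7, -4]
iadd       -> [7, -6, -11]
iadd       -> [7, -17]
imul       -> [-119]
bipush -1  -> [-119, -1]
idiv       -> [119]
bipush -5  -> [119, -5]
isub       -> [124]
bipush 11  -> [124, 11]
bipush 10  -> [124, 11, 10]
ineg       -> [124, 11, -10]
bipush 32  -> [124, 11, -10, 32]
iadd       -> [124, 11, 22]
idiv       -> [124, 0]
imul       -> [0]
bipush 1   -> [0, 1]
imul       -> [0]
bipush 4   -> [0, 4]
bipush -13 -> [0, 4, -13]
bipush 5   -> [0, 4, -13, 5]
ineg       -> [0, 4, -13, -5]
ineg       -> [0, 4, -13, 5]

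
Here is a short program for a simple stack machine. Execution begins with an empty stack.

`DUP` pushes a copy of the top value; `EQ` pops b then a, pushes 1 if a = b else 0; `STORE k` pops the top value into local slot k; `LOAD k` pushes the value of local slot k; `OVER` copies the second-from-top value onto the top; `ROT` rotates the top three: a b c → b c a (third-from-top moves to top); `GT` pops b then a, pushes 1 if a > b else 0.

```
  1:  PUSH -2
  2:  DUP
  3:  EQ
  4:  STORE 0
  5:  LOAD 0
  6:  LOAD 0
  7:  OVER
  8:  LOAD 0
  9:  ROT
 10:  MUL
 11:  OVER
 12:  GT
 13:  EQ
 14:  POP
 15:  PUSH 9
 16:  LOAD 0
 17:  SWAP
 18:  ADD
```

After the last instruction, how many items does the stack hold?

2

PUSH -2  [-2]
DUP      [-2, -2]
EQ       [1]
STORE 0  []
LOAD 0   [1]
LOAD 0   [1, 1]
OVER     [1, 1, 1]
LOAD 0   [1, 1, 1, 1]
ROT      [1, 1, 1, 1]
MUL      [1, 1, 1]
OVER     [1, 1, 1, 1]
GT       [1, 1, 0]
EQ       [1, 0]
POP      [1]
PUSH 9   [1, 9]
LOAD 0   [1, 9, 1]
SWAP     [1, 1, 9]
ADD      [1, 10]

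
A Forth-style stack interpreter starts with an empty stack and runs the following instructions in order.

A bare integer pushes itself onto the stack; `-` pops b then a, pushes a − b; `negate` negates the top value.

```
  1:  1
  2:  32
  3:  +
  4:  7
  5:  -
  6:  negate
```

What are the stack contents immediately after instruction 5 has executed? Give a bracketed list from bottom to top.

1   1
32  1 32
+   33
7   33 7
-   26

[26]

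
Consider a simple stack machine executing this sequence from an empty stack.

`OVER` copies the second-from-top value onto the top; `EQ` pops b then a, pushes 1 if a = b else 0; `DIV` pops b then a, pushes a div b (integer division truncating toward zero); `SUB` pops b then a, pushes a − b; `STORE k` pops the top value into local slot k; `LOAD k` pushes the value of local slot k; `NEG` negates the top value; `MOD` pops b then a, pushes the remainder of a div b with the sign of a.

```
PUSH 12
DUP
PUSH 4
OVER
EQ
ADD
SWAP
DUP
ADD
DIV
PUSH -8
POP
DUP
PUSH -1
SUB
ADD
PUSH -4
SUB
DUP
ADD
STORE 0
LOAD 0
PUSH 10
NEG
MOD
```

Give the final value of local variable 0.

10

PUSH 12 : [12]
DUP     : [12, 12]
PUSH 4  : [12, 12, 4]
OVER    : [12, 12, 4, 12]
EQ      : [12, 12, 0]
ADD     : [12, 12]
SWAP    : [12, 12]
DUP     : [12, 12, 12]
ADD     : [12, 24]
DIV     : [0]
PUSH -8 : [0, -8]
POP     : [0]
DUP     : [0, 0]
PUSH -1 : [0, 0, -1]
SUB     : [0, 1]
ADD     : [1]
PUSH -4 : [1, -4]
SUB     : [5]
DUP     : [5, 5]
ADD     : [10]
STORE 0 : []
LOAD 0  : [10]
PUSH 10 : [10, 10]
NEG     : [10, -10]
MOD     : [0]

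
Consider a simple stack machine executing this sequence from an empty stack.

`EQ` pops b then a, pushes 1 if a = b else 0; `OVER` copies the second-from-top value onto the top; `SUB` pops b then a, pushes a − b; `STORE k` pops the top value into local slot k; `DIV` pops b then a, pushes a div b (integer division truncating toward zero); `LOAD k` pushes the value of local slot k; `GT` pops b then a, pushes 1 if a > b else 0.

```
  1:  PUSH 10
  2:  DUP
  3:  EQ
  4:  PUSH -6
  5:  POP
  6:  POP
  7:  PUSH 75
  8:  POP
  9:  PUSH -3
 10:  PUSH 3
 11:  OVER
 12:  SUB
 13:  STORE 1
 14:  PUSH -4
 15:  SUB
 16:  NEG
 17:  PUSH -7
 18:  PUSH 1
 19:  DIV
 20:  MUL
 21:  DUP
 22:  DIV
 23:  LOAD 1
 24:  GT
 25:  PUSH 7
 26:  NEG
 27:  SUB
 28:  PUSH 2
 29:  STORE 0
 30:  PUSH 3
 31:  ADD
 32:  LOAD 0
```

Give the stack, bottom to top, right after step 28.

[7, 2]

PUSH 10  10
DUP      10 10
EQ       1
PUSH -6  1 -6
POP      1
POP      (empty)
PUSH 75  75
POP      (empty)
PUSH -3  -3
PUSH 3   -3 3
OVER     -3 3 -3
SUB      -3 6
STORE 1  -3
PUSH -4  -3 -4
SUB      1
NEG      -1
PUSH -7  -1 -7
PUSH 1   -1 -7 1
DIV      -1 -7
MUL      7
DUP      7 7
DIV      1
LOAD 1   1 6
GT       0
PUSH 7   0 7
NEG      0 -7
SUB      7
PUSH 2   7 2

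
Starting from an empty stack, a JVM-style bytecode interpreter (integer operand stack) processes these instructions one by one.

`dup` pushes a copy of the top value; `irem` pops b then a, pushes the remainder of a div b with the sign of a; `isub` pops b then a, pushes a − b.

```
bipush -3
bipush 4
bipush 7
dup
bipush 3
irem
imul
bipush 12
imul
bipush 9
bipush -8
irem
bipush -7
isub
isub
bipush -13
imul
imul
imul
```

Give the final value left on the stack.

bipush -3  → [-3]
bipush 4   → [-3, 4]
bipush 7   → [-3, 4, 7]
dup        → [-3, 4, 7, 7]
bipush 3   → [-3, 4, 7, 7, 3]
irem       → [-3, 4, 7, 1]
imul       → [-3, 4, 7]
bipush 12  → [-3, 4, 7, 12]
imul       → [-3, 4, 84]
bipush 9   → [-3, 4, 84, 9]
bipush -8  → [-3, 4, 84, 9, -8]
irem       → [-3, 4, 84, 1]
bipush -7  → [-3, 4, 84, 1, -7]
isub       → [-3, 4, 84, 8]
isub       → [-3, 4, 76]
bipush -13 → [-3, 4, 76, -13]
imul       → [-3, 4, -988]
imul       → [-3, -3952]
imul       → [11856]

11856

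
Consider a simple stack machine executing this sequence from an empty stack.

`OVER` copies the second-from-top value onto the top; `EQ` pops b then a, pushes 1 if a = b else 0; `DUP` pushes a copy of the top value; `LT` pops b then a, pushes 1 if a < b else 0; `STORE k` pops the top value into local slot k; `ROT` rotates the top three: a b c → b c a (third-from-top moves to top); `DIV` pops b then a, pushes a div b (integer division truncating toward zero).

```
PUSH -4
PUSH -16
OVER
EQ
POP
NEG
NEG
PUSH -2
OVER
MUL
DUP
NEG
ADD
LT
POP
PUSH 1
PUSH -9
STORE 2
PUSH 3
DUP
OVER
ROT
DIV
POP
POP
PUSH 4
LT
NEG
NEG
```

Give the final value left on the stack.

PUSH -4  : [-4]
PUSH -16 : [-4, -16]
OVER     : [-4, -16, -4]
EQ       : [-4, 0]
POP      : [-4]
NEG      : [4]
NEG      : [-4]
PUSH -2  : [-4, -2]
OVER     : [-4, -2, -4]
MUL      : [-4, 8]
DUP      : [-4, 8, 8]
NEG      : [-4, 8, -8]
ADD      : [-4, 0]
LT       : [1]
POP      : []
PUSH 1   : [1]
PUSH -9  : [1, -9]
STORE 2  : [1]
PUSH 3   : [1, 3]
DUP      : [1, 3, 3]
OVER     : [1, 3, 3, 3]
ROT      : [1, 3, 3, 3]
DIV      : [1, 3, 1]
POP      : [1, 3]
POP      : [1]
PUSH 4   : [1, 4]
LT       : [1]
NEG      : [-1]
NEG      : [1]

1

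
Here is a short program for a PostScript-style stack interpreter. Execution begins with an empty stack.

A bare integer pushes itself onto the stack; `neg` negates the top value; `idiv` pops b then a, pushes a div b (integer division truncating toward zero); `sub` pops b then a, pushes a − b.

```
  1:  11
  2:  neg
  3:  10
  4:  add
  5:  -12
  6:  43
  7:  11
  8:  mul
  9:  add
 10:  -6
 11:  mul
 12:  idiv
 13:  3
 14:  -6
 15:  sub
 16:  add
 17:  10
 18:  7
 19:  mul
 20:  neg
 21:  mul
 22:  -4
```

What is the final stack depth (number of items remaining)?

11   : 11
neg  : -11
10   : -11 10
add  : -1
-12  : -1 -12
43   : -1 -12 43
11   : -1 -12 43 11
mul  : -1 -12 473
add  : -1 461
-6   : -1 461 -6
mul  : -1 -2766
idiv : 0
3    : 0 3
-6   : 0 3 -6
sub  : 0 9
add  : 9
10   : 9 10
7    : 9 10 7
mul  : 9 70
neg  : 9 -70
mul  : -630
-4   : -630 -4

2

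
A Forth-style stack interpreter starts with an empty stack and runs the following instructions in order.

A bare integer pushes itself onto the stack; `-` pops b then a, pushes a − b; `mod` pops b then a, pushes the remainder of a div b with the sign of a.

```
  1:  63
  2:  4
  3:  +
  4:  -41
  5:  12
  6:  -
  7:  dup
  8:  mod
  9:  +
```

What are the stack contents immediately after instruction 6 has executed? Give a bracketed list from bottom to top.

[67, -53]

63   [63]
4    [63, 4]
+    [67]
-41  [67, -41]
12   [67, -41, 12]
-    [67, -53]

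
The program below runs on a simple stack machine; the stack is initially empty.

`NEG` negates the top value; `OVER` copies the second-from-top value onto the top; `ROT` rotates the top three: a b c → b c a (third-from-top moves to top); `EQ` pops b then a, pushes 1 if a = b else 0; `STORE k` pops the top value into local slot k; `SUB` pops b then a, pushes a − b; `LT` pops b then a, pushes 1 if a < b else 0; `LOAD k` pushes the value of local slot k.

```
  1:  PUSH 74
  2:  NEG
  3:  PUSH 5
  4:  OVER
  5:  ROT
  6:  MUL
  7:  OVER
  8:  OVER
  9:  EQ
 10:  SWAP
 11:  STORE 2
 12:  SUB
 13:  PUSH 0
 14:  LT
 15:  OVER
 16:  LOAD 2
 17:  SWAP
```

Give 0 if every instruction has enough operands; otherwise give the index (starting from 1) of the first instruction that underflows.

15

PUSH 74 → 74
NEG     → -74
PUSH 5  → -74 5
OVER    → -74 5 -74
ROT     → 5 -74 -74
MUL     → 5 5476
OVER    → 5 5476 5
OVER    → 5 5476 5 5476
EQ      → 5 5476 0
SWAP    → 5 0 5476
STORE 2 → 5 0
SUB     → 5
PUSH 0  → 5 0
LT      → 0
OVER  — needs 2 operands, stack has 1 → underflow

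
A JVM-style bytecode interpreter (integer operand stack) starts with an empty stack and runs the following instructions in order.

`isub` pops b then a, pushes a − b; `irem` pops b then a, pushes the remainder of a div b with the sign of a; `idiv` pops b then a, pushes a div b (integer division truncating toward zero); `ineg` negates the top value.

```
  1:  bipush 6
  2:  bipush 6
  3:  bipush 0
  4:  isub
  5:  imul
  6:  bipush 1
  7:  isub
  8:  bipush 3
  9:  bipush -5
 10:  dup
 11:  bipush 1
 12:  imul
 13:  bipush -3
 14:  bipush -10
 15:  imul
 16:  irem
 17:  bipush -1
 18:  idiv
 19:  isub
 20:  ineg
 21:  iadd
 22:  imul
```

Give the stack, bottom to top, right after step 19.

[35, 3, -10]

bipush 6   → 6
bipush 6   → 6 6
bipush 0   → 6 6 0
isub       → 6 6
imul       → 36
bipush 1   → 36 1
isub       → 35
bipush 3   → 35 3
bipush -5  → 35 3 -5
dup        → 35 3 -5 -5
bipush 1   → 35 3 -5 -5 1
imul       → 35 3 -5 -5
bipush -3  → 35 3 -5 -5 -3
bipush -10 → 35 3 -5 -5 -3 -10
imul       → 35 3 -5 -5 30
irem       → 35 3 -5 -5
bipush -1  → 35 3 -5 -5 -1
idiv       → 35 3 -5 5
isub       → 35 3 -10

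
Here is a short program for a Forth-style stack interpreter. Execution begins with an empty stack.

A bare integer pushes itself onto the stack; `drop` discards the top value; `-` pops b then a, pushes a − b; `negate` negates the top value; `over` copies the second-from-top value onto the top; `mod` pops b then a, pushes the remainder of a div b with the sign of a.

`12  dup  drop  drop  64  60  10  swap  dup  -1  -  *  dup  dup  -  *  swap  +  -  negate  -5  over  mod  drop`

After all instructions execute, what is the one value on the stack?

-54

12     : 12
dup    : 12 12
drop   : 12
drop   : (empty)
64     : 64
60     : 64 60
10     : 64 60 10
swap   : 64 10 60
dup    : 64 10 60 60
-1     : 64 10 60 60 -1
-      : 64 10 60 61
*      : 64 10 3660
dup    : 64 10 3660 3660
dup    : 64 10 3660 3660 3660
-      : 64 10 3660 0
*      : 64 10 0
swap   : 64 0 10
+      : 64 10
-      : 54
negate : -54
-5     : -54 -5
over   : -54 -5 -54
mod    : -54 -5
drop   : -54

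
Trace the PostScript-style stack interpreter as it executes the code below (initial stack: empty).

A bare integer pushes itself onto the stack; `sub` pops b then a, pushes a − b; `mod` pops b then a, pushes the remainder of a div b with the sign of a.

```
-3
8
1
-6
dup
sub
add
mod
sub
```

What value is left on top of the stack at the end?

-3  : -3
8   : -3 8
1   : -3 8 1
-6  : -3 8 1 -6
dup : -3 8 1 -6 -6
sub : -3 8 1 0
add : -3 8 1
mod : -3 0
sub : -3

-3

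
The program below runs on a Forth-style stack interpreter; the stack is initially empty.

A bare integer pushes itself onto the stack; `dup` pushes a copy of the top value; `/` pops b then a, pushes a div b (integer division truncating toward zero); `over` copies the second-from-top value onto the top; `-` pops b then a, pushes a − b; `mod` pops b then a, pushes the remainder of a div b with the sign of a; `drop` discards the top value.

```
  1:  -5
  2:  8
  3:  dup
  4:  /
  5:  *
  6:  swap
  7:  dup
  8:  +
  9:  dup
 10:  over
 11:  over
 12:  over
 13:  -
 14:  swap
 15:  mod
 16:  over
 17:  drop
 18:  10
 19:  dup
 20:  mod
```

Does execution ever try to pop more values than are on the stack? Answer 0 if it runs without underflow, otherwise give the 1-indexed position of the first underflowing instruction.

-5  -> -5
8   -> -5 8
dup -> -5 8 8
/   -> -5 1
*   -> -5
swap  — needs 2 operands, stack has 1 → underflow

6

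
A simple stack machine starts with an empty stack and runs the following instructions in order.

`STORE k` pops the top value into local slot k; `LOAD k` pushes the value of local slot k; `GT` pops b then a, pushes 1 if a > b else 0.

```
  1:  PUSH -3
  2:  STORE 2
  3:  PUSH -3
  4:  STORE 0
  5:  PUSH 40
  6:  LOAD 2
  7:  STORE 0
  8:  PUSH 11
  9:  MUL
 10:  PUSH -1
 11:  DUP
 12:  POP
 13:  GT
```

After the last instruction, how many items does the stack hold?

1

PUSH -3  -3
STORE 2  (empty)
PUSH -3  -3
STORE 0  (empty)
PUSH 40  40
LOAD 2   40 -3
STORE 0  40
PUSH 11  40 11
MUL      440
PUSH -1  440 -1
DUP      440 -1 -1
POP      440 -1
GT       1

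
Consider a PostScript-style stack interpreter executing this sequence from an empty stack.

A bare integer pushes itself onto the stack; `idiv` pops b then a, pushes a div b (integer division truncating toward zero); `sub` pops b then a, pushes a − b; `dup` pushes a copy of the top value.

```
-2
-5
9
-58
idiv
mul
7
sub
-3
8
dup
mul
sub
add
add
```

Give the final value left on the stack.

-76

-2   → [-2]
-5   → [-2, -5]
9    → [-2, -5, 9]
-58  → [-2, -5, 9, -58]
idiv → [-2, -5, 0]
mul  → [-2, 0]
7    → [-2, 0, 7]
sub  → [-2, -7]
-3   → [-2, -7, -3]
8    → [-2, -7, -3, 8]
dup  → [-2, -7, -3, 8, 8]
mul  → [-2, -7, -3, 64]
sub  → [-2, -7, -67]
add  → [-2, -74]
add  → [-76]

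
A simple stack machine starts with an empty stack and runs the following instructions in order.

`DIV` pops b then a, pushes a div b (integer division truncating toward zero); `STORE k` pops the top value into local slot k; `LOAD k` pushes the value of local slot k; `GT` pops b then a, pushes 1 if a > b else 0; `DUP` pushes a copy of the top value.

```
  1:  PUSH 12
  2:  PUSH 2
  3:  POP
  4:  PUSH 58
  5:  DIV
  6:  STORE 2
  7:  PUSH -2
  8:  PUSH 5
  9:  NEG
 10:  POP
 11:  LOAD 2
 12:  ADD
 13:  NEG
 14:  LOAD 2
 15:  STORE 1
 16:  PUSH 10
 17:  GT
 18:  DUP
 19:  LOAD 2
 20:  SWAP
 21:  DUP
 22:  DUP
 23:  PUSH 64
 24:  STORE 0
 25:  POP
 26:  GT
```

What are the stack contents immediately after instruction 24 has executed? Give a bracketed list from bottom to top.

PUSH 12 -> [12]
PUSH 2  -> [12, 2]
POP     -> [12]
PUSH 58 -> [12, 58]
DIV     -> [0]
STORE 2 -> []
PUSH -2 -> [-2]
PUSH 5  -> [-2, 5]
NEG     -> [-2, -5]
POP     -> [-2]
LOAD 2  -> [-2, 0]
ADD     -> [-2]
NEG     -> [2]
LOAD 2  -> [2, 0]
STORE 1 -> [2]
PUSH 10 -> [2, 10]
GT      -> [0]
DUP     -> [0, 0]
LOAD 2  -> [0, 0, 0]
SWAP    -> [0, 0, 0]
DUP     -> [0, 0, 0, 0]
DUP     -> [0, 0, 0, 0, 0]
PUSH 64 -> [0, 0, 0, 0, 0, 64]
STORE 0 -> [0, 0, 0, 0, 0]

[0, 0, 0, 0, 0]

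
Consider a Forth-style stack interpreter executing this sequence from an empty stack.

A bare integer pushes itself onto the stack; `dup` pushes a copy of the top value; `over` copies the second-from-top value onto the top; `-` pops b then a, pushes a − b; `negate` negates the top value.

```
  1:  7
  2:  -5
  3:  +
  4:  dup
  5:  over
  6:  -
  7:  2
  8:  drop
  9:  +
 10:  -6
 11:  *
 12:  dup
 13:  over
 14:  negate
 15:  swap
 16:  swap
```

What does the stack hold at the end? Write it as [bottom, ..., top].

[-12, -12, 12]

7       7
-5      7 -5
+       2
dup     2 2
over    2 2 2
-       2 0
2       2 0 2
drop    2 0
+       2
-6      2 -6
*       -12
dup     -12 -12
over    -12 -12 -12
negate  -12 -12 12
swap    -12 12 -12
swap    -12 -12 12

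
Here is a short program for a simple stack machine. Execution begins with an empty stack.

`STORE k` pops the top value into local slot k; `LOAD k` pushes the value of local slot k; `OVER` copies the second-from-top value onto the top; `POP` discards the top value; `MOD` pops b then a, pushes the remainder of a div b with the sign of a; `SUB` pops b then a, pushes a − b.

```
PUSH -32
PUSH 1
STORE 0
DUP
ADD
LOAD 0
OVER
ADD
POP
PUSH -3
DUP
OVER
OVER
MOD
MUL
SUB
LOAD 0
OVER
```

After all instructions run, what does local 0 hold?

PUSH -32 -> -32
PUSH 1   -> -32 1
STORE 0  -> -32
DUP      -> -32 -32
ADD      -> -64
LOAD 0   -> -64 1
OVER     -> -64 1 -64
ADD      -> -64 -63
POP      -> -64
PUSH -3  -> -64 -3
DUP      -> -64 -3 -3
OVER     -> -64 -3 -3 -3
OVER     -> -64 -3 -3 -3 -3
MOD      -> -64 -3 -3 0
MUL      -> -64 -3 0
SUB      -> -64 -3
LOAD 0   -> -64 -3 1
OVER     -> -64 -3 1 -3

1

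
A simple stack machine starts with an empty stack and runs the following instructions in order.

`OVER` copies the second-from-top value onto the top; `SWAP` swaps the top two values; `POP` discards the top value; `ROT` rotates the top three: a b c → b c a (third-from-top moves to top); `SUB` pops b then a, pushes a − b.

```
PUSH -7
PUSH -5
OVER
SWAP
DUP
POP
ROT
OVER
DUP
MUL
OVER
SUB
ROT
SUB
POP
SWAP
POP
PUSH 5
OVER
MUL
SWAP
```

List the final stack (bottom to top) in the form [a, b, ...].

PUSH -7 : -7
PUSH -5 : -7 -5
OVER    : -7 -5 -7
SWAP    : -7 -7 -5
DUP     : -7 -7 -5 -5
POP     : -7 -7 -5
ROT     : -7 -5 -7
OVER    : -7 -5 -7 -5
DUP     : -7 -5 -7 -5 -5
MUL     : -7 -5 -7 25
OVER    : -7 -5 -7 25 -7
SUB     : -7 -5 -7 32
ROT     : -7 -7 32 -5
SUB     : -7 -7 37
POP     : -7 -7
SWAP    : -7 -7
POP     : -7
PUSH 5  : -7 5
OVER    : -7 5 -7
MUL     : -7 -35
SWAP    : -35 -7

[-35, -7]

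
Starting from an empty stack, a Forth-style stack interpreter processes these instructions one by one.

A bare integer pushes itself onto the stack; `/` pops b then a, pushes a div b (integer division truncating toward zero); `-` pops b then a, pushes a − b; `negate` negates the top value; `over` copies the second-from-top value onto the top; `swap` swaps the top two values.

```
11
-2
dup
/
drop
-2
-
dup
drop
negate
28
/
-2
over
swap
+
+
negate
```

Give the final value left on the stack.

11     -> 11
-2     -> 11 -2
dup    -> 11 -2 -2
/      -> 11 1
drop   -> 11
-2     -> 11 -2
-      -> 13
dup    -> 13 13
drop   -> 13
negate -> -13
28     -> -13 28
/      -> 0
-2     -> 0 -2
over   -> 0 -2 0
swap   -> 0 0 -2
+      -> 0 -2
+      -> -2
negate -> 2

2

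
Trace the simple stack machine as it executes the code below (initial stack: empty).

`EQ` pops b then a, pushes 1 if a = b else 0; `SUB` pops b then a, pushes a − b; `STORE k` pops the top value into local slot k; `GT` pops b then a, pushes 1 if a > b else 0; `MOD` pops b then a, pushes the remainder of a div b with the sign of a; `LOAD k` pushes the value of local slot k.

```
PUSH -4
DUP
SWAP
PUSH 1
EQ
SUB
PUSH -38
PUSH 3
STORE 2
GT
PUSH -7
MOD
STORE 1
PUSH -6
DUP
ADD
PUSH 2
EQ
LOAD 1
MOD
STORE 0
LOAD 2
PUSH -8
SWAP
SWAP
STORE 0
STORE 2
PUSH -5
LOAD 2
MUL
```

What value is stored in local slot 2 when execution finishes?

PUSH -4  → [-4]
DUP      → [-4, -4]
SWAP     → [-4, -4]
PUSH 1   → [-4, -4, 1]
EQ       → [-4, 0]
SUB      → [-4]
PUSH -38 → [-4, -38]
PUSH 3   → [-4, -38, 3]
STORE 2  → [-4, -38]
GT       → [1]
PUSH -7  → [1, -7]
MOD      → [1]
STORE 1  → []
PUSH -6  → [-6]
DUP      → [-6, -6]
ADD      → [-12]
PUSH 2   → [-12, 2]
EQ       → [0]
LOAD 1   → [0, 1]
MOD      → [0]
STORE 0  → []
LOAD 2   → [3]
PUSH -8  → [3, -8]
SWAP     → [-8, 3]
SWAP     → [3, -8]
STORE 0  → [3]
STORE 2  → []
PUSH -5  → [-5]
LOAD 2   → [-5, 3]
MUL      → [-15]

3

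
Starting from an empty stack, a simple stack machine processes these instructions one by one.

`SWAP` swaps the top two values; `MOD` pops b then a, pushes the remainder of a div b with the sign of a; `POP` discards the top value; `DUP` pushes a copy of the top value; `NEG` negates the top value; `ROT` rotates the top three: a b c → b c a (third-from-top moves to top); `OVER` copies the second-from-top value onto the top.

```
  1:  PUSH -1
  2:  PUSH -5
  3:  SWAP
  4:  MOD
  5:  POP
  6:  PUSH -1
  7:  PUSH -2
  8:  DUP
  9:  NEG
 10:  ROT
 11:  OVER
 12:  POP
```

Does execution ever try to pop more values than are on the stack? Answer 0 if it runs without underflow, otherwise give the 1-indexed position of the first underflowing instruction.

0

PUSH -1 -> [-1]
PUSH -5 -> [-1, -5]
SWAP    -> [-5, -1]
MOD     -> [0]
POP     -> []
PUSH -1 -> [-1]
PUSH -2 -> [-1, -2]
DUP     -> [-1, -2, -2]
NEG     -> [-1, -2, 2]
ROT     -> [-2, 2, -1]
OVER    -> [-2, 2, -1, 2]
POP     -> [-2, 2, -1]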